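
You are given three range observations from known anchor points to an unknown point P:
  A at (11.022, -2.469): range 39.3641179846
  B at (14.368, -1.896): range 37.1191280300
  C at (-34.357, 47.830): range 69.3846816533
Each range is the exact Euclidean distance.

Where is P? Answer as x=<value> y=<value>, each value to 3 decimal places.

eq1: (x − 11.022)² + (y + 2.469)² = 39.3641179846²
eq2: (x − 14.368)² + (y + 1.896)² = 37.1191280300²
eq3: (x + 34.357)² + (y − 47.830)² = 69.3846816533²
eq2−eq3, eq2−eq1 (x²,y² cancel):
  -97.450·x + 99.452·y = -178.326273
  -6.692·x − 1.146·y = -254.157914
det = -97.450·-1.146 − 99.452·-6.692 = 777.210484
x = (-178.326273·-1.146 − 99.452·-254.157914) / 777.210484 = 32.785037
y = (-97.450·-254.157914 − -178.326273·-6.692) / 777.210484 = 30.331975

x=32.785 y=30.332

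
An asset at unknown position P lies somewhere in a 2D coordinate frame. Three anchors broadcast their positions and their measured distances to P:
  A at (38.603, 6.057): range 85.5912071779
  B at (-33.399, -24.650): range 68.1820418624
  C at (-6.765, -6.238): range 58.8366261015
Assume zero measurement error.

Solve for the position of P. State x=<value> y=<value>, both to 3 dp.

x=-38.439 y=43.346

eq1: (x − 38.603)² + (y − 6.057)² = 85.5912071779²
eq2: (x + 33.399)² + (y + 24.650)² = 68.1820418624²
eq3: (x + 6.765)² + (y + 6.238)² = 58.8366261015²
eq3−eq2, eq3−eq1 (x²,y² cancel):
  -53.268·x − 36.824·y = 451.395570
  90.736·x + 24.590·y = -2421.905186
det = -53.268·24.590 − -36.824·90.736 = 2031.402344
x = (451.395570·24.590 − -36.824·-2421.905186) / 2031.402344 = -38.438677
y = (-53.268·-2421.905186 − 451.395570·90.736) / 2031.402344 = 43.345533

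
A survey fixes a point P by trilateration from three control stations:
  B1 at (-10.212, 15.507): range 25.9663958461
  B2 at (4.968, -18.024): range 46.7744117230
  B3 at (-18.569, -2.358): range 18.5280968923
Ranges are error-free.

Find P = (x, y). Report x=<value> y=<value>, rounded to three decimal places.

x=-34.675 y=6.801

eq1: (x + 10.212)² + (y − 15.507)² = 25.9663958461²
eq2: (x − 4.968)² + (y + 18.024)² = 46.7744117230²
eq3: (x + 18.569)² + (y + 2.358)² = 18.5280968923²
eq3−eq1, eq3−eq2 (x²,y² cancel):
  16.714·x + 35.730·y = -336.579271
  47.074·x − 31.332·y = -1845.377543
det = 16.714·-31.332 − 35.730·47.074 = -2205.637068
x = (-336.579271·-31.332 − 35.730·-1845.377543) / -2205.637068 = -34.675261
y = (16.714·-1845.377543 − -336.579271·47.074) / -2205.637068 = 6.800533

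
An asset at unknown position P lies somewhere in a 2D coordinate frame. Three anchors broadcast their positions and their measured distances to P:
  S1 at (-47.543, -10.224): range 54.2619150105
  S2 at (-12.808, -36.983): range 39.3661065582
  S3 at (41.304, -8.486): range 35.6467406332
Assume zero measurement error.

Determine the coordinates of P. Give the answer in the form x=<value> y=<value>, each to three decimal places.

x=6.165 y=-2.491

eq1: (x + 47.543)² + (y + 10.224)² = 54.2619150105²
eq2: (x + 12.808)² + (y + 36.983)² = 39.3661065582²
eq3: (x − 41.304)² + (y + 8.486)² = 35.6467406332²
eq1−eq3, eq1−eq2 (x²,y² cancel):
  177.694·x + 3.476·y = 1086.830890
  69.470·x − 53.518·y = 561.585203
det = 177.694·-53.518 − 3.476·69.470 = -9751.305212
x = (1086.830890·-53.518 − 3.476·561.585203) / -9751.305212 = 6.165030
y = (177.694·561.585203 − 1086.830890·69.470) / -9751.305212 = -2.490762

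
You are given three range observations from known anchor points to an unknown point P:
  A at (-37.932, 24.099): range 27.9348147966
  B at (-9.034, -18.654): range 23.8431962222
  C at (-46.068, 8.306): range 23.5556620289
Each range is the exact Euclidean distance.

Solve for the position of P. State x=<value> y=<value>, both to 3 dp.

x=-24.088 y=-0.164

eq1: (x + 37.932)² + (y − 24.099)² = 27.9348147966²
eq2: (x + 9.034)² + (y + 18.654)² = 23.8431962222²
eq3: (x + 46.068)² + (y − 8.306)² = 23.5556620289²
eq3−eq1, eq3−eq2 (x²,y² cancel):
  16.272·x + 31.586·y = -397.136499
  74.068·x − 53.920·y = -1775.294180
det = 16.272·-53.920 − 31.586·74.068 = -3216.898088
x = (-397.136499·-53.920 − 31.586·-1775.294180) / -3216.898088 = -24.087814
y = (16.272·-1775.294180 − -397.136499·74.068) / -3216.898088 = -0.163984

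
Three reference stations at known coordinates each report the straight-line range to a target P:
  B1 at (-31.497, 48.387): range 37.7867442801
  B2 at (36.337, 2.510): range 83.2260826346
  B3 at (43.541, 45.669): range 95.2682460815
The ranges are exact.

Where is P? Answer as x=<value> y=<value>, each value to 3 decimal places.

eq1: (x + 31.497)² + (y − 48.387)² = 37.7867442801²
eq2: (x − 36.337)² + (y − 2.510)² = 83.2260826346²
eq3: (x − 43.541)² + (y − 45.669)² = 95.2682460815²
eq2−eq3, eq2−eq1 (x²,y² cancel):
  14.408·x + 86.318·y = 505.340692
  -135.668·x + 91.754·y = 7505.427896
det = 14.408·91.754 − 86.318·-135.668 = 13032.582056
x = (505.340692·91.754 − 86.318·7505.427896) / 13032.582056 = -46.152519
y = (14.408·7505.427896 − 505.340692·-135.668) / 13032.582056 = 13.558078

x=-46.153 y=13.558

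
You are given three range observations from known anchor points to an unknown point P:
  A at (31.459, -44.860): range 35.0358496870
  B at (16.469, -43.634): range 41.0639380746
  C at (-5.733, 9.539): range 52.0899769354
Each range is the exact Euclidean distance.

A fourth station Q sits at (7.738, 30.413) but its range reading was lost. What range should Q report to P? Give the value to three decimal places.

eq1: (x − 31.459)² + (y + 44.860)² = 35.0358496870²
eq2: (x − 16.469)² + (y + 43.634)² = 41.0639380746²
eq3: (x + 5.733)² + (y − 9.539)² = 52.0899769354²
eq2−eq3, eq2−eq1 (x²,y² cancel):
  -44.404·x + 106.346·y = -3078.412794
  29.980·x − 2.452·y = 1285.670611
det = -44.404·-2.452 − 106.346·29.980 = -3079.374472
x = (-3078.412794·-2.452 − 106.346·1285.670611) / -3079.374472 = 41.949318
y = (-44.404·1285.670611 − -3078.412794·29.980) / -3079.374472 = -11.431509
|P − Q| = √((41.949318 − 7.738)² + (-11.431509 − 30.413)²) = 54.049766

54.050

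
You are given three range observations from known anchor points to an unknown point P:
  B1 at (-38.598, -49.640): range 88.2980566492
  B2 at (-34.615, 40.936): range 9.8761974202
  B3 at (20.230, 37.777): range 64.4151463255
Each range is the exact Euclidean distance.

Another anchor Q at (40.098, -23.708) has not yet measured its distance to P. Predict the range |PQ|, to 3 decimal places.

eq1: (x + 38.598)² + (y + 49.640)² = 88.2980566492²
eq2: (x + 34.615)² + (y − 40.936)² = 9.8761974202²
eq3: (x − 20.230)² + (y − 37.777)² = 64.4151463255²
eq3−eq1, eq3−eq2 (x²,y² cancel):
  -117.656·x − 174.834·y = -1529.655157
  -109.690·x + 6.318·y = 5089.371493
det = -117.656·6.318 − -174.834·-109.690 = -19920.892068
x = (-1529.655157·6.318 − -174.834·5089.371493) / -19920.892068 = -44.181295
y = (-117.656·5089.371493 − -1529.655157·-109.690) / -19920.892068 = 38.481357
|P − Q| = √((-44.181295 − 40.098)² + (38.481357 − -23.708)²) = 104.740230

104.740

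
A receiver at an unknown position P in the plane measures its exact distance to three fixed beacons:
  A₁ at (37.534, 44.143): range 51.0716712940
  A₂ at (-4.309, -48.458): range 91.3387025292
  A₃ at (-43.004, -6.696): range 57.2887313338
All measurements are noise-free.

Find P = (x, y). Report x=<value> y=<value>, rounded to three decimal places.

x=-13.508 y=42.416

eq1: (x − 37.534)² + (y − 44.143)² = 51.0716712940²
eq2: (x + 4.309)² + (y + 48.458)² = 91.3387025292²
eq3: (x + 43.004)² + (y + 6.696)² = 57.2887313338²
eq2−eq1, eq2−eq3 (x²,y² cancel):
  83.686·x + 185.202·y = 6725.103331
  -77.390·x + 83.524·y = 4588.195029
det = 83.686·83.524 − 185.202·-77.390 = 21322.572244
x = (6725.103331·83.524 − 185.202·4588.195029) / 21322.572244 = -13.508472
y = (83.686·4588.195029 − 6725.103331·-77.390) / 21322.572244 = 42.416244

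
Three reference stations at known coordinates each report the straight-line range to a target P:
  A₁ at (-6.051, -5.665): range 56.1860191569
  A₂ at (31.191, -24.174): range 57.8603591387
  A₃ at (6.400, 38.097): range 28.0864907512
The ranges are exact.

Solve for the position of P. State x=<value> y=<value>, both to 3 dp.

eq1: (x + 6.051)² + (y + 5.665)² = 56.1860191569²
eq2: (x − 31.191)² + (y + 24.174)² = 57.8603591387²
eq3: (x − 6.400)² + (y − 38.097)² = 28.0864907512²
eq2−eq3, eq2−eq1 (x²,y² cancel):
  -49.582·x + 124.542·y = 2494.050849
  -74.484·x + 37.018·y = -1297.601520
det = -49.582·37.018 − 124.542·-74.484 = 7440.959852
x = (2494.050849·37.018 − 124.542·-1297.601520) / 7440.959852 = 34.126063
y = (-49.582·-1297.601520 − 2494.050849·-74.484) / 7440.959852 = 33.611868

x=34.126 y=33.612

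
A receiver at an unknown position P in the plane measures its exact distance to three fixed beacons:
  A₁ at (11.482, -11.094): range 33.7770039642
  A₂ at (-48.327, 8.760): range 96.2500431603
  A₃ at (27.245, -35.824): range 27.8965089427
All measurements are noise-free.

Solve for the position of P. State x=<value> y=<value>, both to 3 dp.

eq1: (x − 11.482)² + (y + 11.094)² = 33.7770039642²
eq2: (x + 48.327)² + (y − 8.760)² = 96.2500431603²
eq3: (x − 27.245)² + (y + 35.824)² = 27.8965089427²
eq2−eq1, eq2−eq3 (x²,y² cancel):
  119.618·x − 39.708·y = 5965.861443
  151.144·x − 89.168·y = 8099.268069
det = 119.618·-89.168 − -39.708·151.144 = -4664.471872
x = (5965.861443·-89.168 − -39.708·8099.268069) / -4664.471872 = 45.097967
y = (119.618·8099.268069 − 5965.861443·151.144) / -4664.471872 = -14.388357

x=45.098 y=-14.388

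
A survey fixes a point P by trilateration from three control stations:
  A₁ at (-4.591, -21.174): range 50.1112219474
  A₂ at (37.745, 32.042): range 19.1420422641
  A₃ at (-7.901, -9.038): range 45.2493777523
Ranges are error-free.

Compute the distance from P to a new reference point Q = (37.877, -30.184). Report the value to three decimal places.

44.863

eq1: (x + 4.591)² + (y + 21.174)² = 50.1112219474²
eq2: (x − 37.745)² + (y − 32.042)² = 19.1420422641²
eq3: (x + 7.901)² + (y + 9.038)² = 45.2493777523²
eq1−eq3, eq1−eq2 (x²,y² cancel):
  -6.620·x + 24.272·y = 138.324066
  84.672·x + 106.432·y = 4126.676015
det = -6.620·106.432 − 24.272·84.672 = -2759.738624
x = (138.324066·106.432 − 24.272·4126.676015) / -2759.738624 = 30.959661
y = (-6.620·4126.676015 − 138.324066·84.672) / -2759.738624 = 14.142923
|P − Q| = √((30.959661 − 37.877)² + (14.142923 − -30.184)²) = 44.863411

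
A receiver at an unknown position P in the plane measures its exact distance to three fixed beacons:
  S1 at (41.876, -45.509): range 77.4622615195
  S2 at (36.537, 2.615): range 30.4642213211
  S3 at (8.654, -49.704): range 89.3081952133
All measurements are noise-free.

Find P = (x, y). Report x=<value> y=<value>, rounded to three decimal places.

eq1: (x − 41.876)² + (y + 45.509)² = 77.4622615195²
eq2: (x − 36.537)² + (y − 2.615)² = 30.4642213211²
eq3: (x − 8.654)² + (y + 49.704)² = 89.3081952133²
eq1−eq3, eq1−eq2 (x²,y² cancel):
  -66.444·x − 8.390·y = -3254.840898
  -10.678·x + 96.248·y = 2589.455316
det = -66.444·96.248 − -8.390·-10.678 = -6484.690532
x = (-3254.840898·96.248 − -8.390·2589.455316) / -6484.690532 = 44.959184
y = (-66.444·2589.455316 − -3254.840898·-10.678) / -6484.690532 = 31.891878

x=44.959 y=31.892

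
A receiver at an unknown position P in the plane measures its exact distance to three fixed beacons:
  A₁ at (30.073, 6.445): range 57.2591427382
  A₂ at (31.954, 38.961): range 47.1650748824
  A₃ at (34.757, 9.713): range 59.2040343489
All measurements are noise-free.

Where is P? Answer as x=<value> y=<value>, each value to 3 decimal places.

x=-15.138 y=41.581

eq1: (x − 30.073)² + (y − 6.445)² = 57.2591427382²
eq2: (x − 31.954)² + (y − 38.961)² = 47.1650748824²
eq3: (x − 34.757)² + (y − 9.713)² = 59.2040343489²
eq1−eq2, eq1−eq3 (x²,y² cancel):
  3.762·x + 65.032·y = 2647.159421
  9.368·x + 6.536·y = 129.959808
det = 3.762·6.536 − 65.032·9.368 = -584.631344
x = (2647.159421·6.536 − 65.032·129.959808) / -584.631344 = -15.138237
y = (3.762·129.959808 − 2647.159421·9.368) / -584.631344 = 41.581213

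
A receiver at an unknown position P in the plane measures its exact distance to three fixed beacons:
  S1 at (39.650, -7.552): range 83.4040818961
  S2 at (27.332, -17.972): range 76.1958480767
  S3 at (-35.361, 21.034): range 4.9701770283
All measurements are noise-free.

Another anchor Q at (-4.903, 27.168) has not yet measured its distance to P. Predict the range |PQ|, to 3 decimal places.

eq1: (x − 39.650)² + (y + 7.552)² = 83.4040818961²
eq2: (x − 27.332)² + (y + 17.972)² = 76.1958480767²
eq3: (x + 35.361)² + (y − 21.034)² = 4.9701770283²
eq1−eq3, eq1−eq2 (x²,y² cancel):
  -150.022·x + 57.172·y = 6995.212490
  -24.636·x − 20.840·y = 591.309417
det = -150.022·-20.840 − 57.172·-24.636 = 4534.947872
x = (6995.212490·-20.840 − 57.172·591.309417) / 4534.947872 = -39.600581
y = (-150.022·591.309417 − 6995.212490·-24.636) / 4534.947872 = 18.440043
|P − Q| = √((-39.600581 − -4.903)² + (18.440043 − 27.168)²) = 35.778476

35.778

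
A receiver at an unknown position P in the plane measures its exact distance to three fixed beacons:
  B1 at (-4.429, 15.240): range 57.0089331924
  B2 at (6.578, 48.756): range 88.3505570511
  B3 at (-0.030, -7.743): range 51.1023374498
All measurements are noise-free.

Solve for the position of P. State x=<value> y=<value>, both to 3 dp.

x=-49.819 y=-19.253

eq1: (x + 4.429)² + (y − 15.240)² = 57.0089331924²
eq2: (x − 6.578)² + (y − 48.756)² = 88.3505570511²
eq3: (x + 0.030)² + (y + 7.743)² = 51.1023374498²
eq1−eq2, eq1−eq3 (x²,y² cancel):
  22.014·x + 67.032·y = -2387.258489
  8.798·x − 45.966·y = 446.650879
det = 22.014·-45.966 − 67.032·8.798 = -1601.643060
x = (-2387.258489·-45.966 − 67.032·446.650879) / -1601.643060 = -49.819354
y = (22.014·446.650879 − -2387.258489·8.798) / -1601.643060 = -19.252525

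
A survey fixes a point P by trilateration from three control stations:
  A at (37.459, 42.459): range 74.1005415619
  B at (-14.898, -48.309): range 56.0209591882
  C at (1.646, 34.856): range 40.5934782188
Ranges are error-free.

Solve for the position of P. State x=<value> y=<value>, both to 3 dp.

eq1: (x − 37.459)² + (y − 42.459)² = 74.1005415619²
eq2: (x + 14.898)² + (y + 48.309)² = 56.0209591882²
eq3: (x − 1.646)² + (y − 34.856)² = 40.5934782188²
eq2−eq3, eq2−eq1 (x²,y² cancel):
  33.088·x + 166.330·y = 152.457561
  104.714·x + 181.536·y = -1702.308914
det = 33.088·181.536 − 166.330·104.714 = -11410.416452
x = (152.457561·181.536 − 166.330·-1702.308914) / -11410.416452 = -27.240161
y = (33.088·-1702.308914 − 152.457561·104.714) / -11410.416452 = 6.335478

x=-27.240 y=6.335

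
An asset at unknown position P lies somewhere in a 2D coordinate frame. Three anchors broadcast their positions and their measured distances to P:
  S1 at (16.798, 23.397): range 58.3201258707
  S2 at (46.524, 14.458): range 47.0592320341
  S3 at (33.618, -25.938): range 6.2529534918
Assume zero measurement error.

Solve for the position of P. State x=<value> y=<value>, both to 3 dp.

x=36.454 y=-31.511

eq1: (x − 16.798)² + (y − 23.397)² = 58.3201258707²
eq2: (x − 46.524)² + (y − 14.458)² = 47.0592320341²
eq3: (x − 33.618)² + (y + 25.938)² = 6.2529534918²
eq1−eq3, eq1−eq2 (x²,y² cancel):
  33.640·x − 98.670·y = 4335.495009
  59.452·x − 17.878·y = 2730.589689
det = 33.640·-17.878 − -98.670·59.452 = 5264.712920
x = (4335.495009·-17.878 − -98.670·2730.589689) / 5264.712920 = 36.453518
y = (33.640·2730.589689 − 4335.495009·59.452) / 5264.712920 = -31.511084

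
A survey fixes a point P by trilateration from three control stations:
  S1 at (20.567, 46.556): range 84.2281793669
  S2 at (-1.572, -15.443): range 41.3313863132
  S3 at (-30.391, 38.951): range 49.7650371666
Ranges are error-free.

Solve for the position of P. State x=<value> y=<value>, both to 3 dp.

x=-42.449 y=-9.331

eq1: (x − 20.567)² + (y − 46.556)² = 84.2281793669²
eq2: (x + 1.572)² + (y + 15.443)² = 41.3313863132²
eq3: (x + 30.391)² + (y − 38.951)² = 49.7650371666²
eq3−eq1, eq3−eq2 (x²,y² cancel):
  101.916·x + 15.210·y = -4468.157932
  57.638·x − 108.788·y = -1431.560419
det = 101.916·-108.788 − 15.210·57.638 = -11963.911788
x = (-4468.157932·-108.788 − 15.210·-1431.560419) / -11963.911788 = -42.448992
y = (101.916·-1431.560419 − -4468.157932·57.638) / -11963.911788 = -9.331127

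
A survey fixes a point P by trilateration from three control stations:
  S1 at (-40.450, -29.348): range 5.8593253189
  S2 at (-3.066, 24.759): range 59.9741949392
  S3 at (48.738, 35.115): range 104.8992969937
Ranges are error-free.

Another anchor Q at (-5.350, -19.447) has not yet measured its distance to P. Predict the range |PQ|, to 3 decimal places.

eq1: (x + 40.450)² + (y + 29.348)² = 5.8593253189²
eq2: (x + 3.066)² + (y − 24.759)² = 59.9741949392²
eq3: (x − 48.738)² + (y − 35.115)² = 104.8992969937²
eq1−eq3, eq1−eq2 (x²,y² cancel):
  178.376·x + 128.926·y = -9858.582552
  74.768·x + 108.214·y = -5437.671532
det = 178.376·108.214 − 128.926·74.768 = 9663.241296
x = (-9858.582552·108.214 − 128.926·-5437.671532) / 9663.241296 = -37.852663
y = (178.376·-5437.671532 − -9858.582552·74.768) / 9663.241296 = -24.095807
|P − Q| = √((-37.852663 − -5.350)² + (-24.095807 − -19.447)²) = 32.833435

32.833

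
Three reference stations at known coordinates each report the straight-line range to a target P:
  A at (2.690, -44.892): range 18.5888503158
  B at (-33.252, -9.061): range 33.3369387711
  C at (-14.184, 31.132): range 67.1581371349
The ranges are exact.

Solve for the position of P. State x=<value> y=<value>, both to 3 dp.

eq1: (x − 2.690)² + (y + 44.892)² = 18.5888503158²
eq2: (x + 33.252)² + (y + 9.061)² = 33.3369387711²
eq3: (x + 14.184)² + (y − 31.132)² = 67.1581371349²
eq2−eq1, eq2−eq3 (x²,y² cancel):
  71.884·x − 71.662·y = 1600.536670
  38.136·x + 80.386·y = -3416.273842
det = 71.884·80.386 − -71.662·38.136 = 8511.369256
x = (1600.536670·80.386 − -71.662·-3416.273842) / 8511.369256 = -13.647190
y = (71.884·-3416.273842 − 1600.536670·38.136) / 8511.369256 = -36.023992

x=-13.647 y=-36.024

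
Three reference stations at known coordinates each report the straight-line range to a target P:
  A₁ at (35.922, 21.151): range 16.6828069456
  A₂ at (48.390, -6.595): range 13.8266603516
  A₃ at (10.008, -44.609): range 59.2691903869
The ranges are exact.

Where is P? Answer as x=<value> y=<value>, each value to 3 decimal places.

eq1: (x − 35.922)² + (y − 21.151)² = 16.6828069456²
eq2: (x − 48.390)² + (y + 6.595)² = 13.8266603516²
eq3: (x − 10.008)² + (y + 44.609)² = 59.2691903869²
eq3−eq2, eq3−eq1 (x²,y² cancel):
  76.764·x + 76.028·y = 3616.623573
  51.828·x + 131.520·y = 2882.152822
det = 76.764·131.520 − 76.028·51.828 = 6155.622096
x = (3616.623573·131.520 − 76.028·2882.152822) / 6155.622096 = 41.674751
y = (76.764·2882.152822 − 3616.623573·51.828) / 6155.622096 = 5.491437

x=41.675 y=5.491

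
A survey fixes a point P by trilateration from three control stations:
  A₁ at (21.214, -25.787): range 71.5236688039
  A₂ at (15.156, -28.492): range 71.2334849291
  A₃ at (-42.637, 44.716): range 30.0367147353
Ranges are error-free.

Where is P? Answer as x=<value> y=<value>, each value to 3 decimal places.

x=-13.709 y=36.631

eq1: (x − 21.214)² + (y + 25.787)² = 71.5236688039²
eq2: (x − 15.156)² + (y + 28.492)² = 71.2334849291²
eq3: (x + 42.637)² + (y − 44.716)² = 30.0367147353²
eq3−eq1, eq3−eq2 (x²,y² cancel):
  127.702·x − 141.006·y = -6915.862227
  115.586·x − 146.416·y = -6947.941168
det = 127.702·-146.416 − -141.006·115.586 = -2399.296516
x = (-6915.862227·-146.416 − -141.006·-6947.941168) / -2399.296516 = -13.708806
y = (127.702·-6947.941168 − -6915.862227·115.586) / -2399.296516 = 36.631209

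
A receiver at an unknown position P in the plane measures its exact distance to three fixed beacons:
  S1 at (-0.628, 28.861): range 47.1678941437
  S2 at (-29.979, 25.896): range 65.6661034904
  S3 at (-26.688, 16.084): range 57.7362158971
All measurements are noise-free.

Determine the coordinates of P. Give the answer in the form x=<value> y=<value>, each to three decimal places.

x=24.157 y=-11.270

eq1: (x + 0.628)² + (y − 28.861)² = 47.1678941437²
eq2: (x + 29.979)² + (y − 25.896)² = 65.6661034904²
eq3: (x + 26.688)² + (y − 16.084)² = 57.7362158971²
eq2−eq3, eq2−eq1 (x²,y² cancel):
  6.582·x − 19.624·y = 380.167664
  58.702·x + 5.930·y = 1351.235358
det = 6.582·5.930 − -19.624·58.702 = 1190.999308
x = (380.167664·5.930 − -19.624·1351.235358) / 1190.999308 = 24.157056
y = (6.582·1351.235358 − 380.167664·58.702) / 1190.999308 = -11.270175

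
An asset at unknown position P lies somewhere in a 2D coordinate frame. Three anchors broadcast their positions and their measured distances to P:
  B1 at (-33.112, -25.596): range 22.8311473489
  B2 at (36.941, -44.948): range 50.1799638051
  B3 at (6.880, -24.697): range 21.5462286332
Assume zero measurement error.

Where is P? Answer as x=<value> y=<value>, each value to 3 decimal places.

x=-12.188 y=-34.730

eq1: (x + 33.112)² + (y + 25.596)² = 22.8311473489²
eq2: (x − 36.941)² + (y + 44.948)² = 50.1799638051²
eq3: (x − 6.880)² + (y + 24.697)² = 21.5462286332²
eq1−eq3, eq1−eq2 (x²,y² cancel):
  79.984·x + 1.798·y = -1037.262230
  140.106·x − 38.704·y = -363.367053
det = 79.984·-38.704 − 1.798·140.106 = -3347.611324
x = (-1037.262230·-38.704 − 1.798·-363.367053) / -3347.611324 = -12.187655
y = (79.984·-363.367053 − -1037.262230·140.106) / -3347.611324 = -34.730170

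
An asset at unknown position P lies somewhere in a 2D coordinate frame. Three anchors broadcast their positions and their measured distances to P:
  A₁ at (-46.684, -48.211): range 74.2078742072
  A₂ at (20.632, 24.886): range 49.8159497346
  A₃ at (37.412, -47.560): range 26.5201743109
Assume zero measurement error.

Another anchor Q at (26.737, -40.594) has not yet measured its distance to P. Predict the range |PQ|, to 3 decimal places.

eq1: (x + 46.684)² + (y + 48.211)² = 74.2078742072²
eq2: (x − 20.632)² + (y − 24.886)² = 49.8159497346²
eq3: (x − 37.412)² + (y + 47.560)² = 26.5201743109²
eq3−eq1, eq3−eq2 (x²,y² cancel):
  -168.192·x − 1.302·y = -3961.403916
  -33.560·x + 144.892·y = -4394.928126
det = -168.192·144.892 − -1.302·-33.560 = -24413.370384
x = (-3961.403916·144.892 − -1.302·-4394.928126) / -24413.370384 = 23.745100
y = (-168.192·-4394.928126 − -3961.403916·-33.560) / -24413.370384 = -24.832583
|P − Q| = √((23.745100 − 26.737)² + (-24.832583 − -40.594)²) = 16.042872

16.043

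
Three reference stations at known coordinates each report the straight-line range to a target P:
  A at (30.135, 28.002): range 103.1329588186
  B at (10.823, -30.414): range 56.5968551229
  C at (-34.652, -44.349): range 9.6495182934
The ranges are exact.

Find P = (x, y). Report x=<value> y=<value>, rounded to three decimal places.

eq1: (x − 30.135)² + (y − 28.002)² = 103.1329588186²
eq2: (x − 10.823)² + (y + 30.414)² = 56.5968551229²
eq3: (x + 34.652)² + (y + 44.349)² = 9.6495182934²
eq2−eq3, eq2−eq1 (x²,y² cancel):
  -90.950·x − 27.870·y = 5235.536987
  38.624·x + 116.832·y = -6783.121681
det = -90.950·116.832 − -27.870·38.624 = -9549.419520
x = (5235.536987·116.832 − -27.870·-6783.121681) / -9549.419520 = -44.257418
y = (-90.950·-6783.121681 − 5235.536987·38.624) / -9549.419520 = -43.427513

x=-44.257 y=-43.428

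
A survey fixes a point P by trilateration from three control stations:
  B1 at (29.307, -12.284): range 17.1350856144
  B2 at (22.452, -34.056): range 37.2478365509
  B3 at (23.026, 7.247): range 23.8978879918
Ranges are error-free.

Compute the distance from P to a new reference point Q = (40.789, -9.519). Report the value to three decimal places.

eq1: (x − 29.307)² + (y + 12.284)² = 17.1350856144²
eq2: (x − 22.452)² + (y + 34.056)² = 37.2478365509²
eq3: (x − 23.026)² + (y − 7.247)² = 23.8978879918²
eq1−eq3, eq1−eq2 (x²,y² cancel):
  -12.562·x + 39.062·y = -704.579111
  -13.710·x − 43.544·y = -439.683634
det = -12.562·-43.544 − 39.062·-13.710 = 1082.539748
x = (-704.579111·-43.544 − 39.062·-439.683634) / 1082.539748 = 44.206335
y = (-12.562·-439.683634 − -704.579111·-13.710) / 1082.539748 = -3.821083
|P − Q| = √((44.206335 − 40.789)² + (-3.821083 − -9.519)²) = 6.644128

6.644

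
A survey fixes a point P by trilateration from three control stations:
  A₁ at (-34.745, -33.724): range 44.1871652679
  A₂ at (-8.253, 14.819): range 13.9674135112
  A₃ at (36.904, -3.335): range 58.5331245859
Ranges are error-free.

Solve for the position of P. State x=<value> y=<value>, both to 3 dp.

x=-20.500 y=8.104

eq1: (x + 34.745)² + (y + 33.724)² = 44.1871652679²
eq2: (x + 8.253)² + (y − 14.819)² = 13.9674135112²
eq3: (x − 36.904)² + (y + 3.335)² = 58.5331245859²
eq2−eq1, eq2−eq3 (x²,y² cancel):
  -52.984·x − 97.086·y = 299.391497
  90.314·x − 36.308·y = -2145.725363
det = -52.984·-36.308 − -97.086·90.314 = 10691.968076
x = (299.391497·-36.308 − -97.086·-2145.725363) / 10691.968076 = -20.500454
y = (-52.984·-2145.725363 − 299.391497·90.314) / 10691.968076 = 8.104202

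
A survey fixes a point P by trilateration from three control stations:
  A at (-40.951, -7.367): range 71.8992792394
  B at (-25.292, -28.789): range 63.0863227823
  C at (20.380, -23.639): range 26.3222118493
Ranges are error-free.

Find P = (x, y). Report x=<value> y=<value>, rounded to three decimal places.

x=30.499 y=0.661

eq1: (x + 40.951)² + (y + 7.367)² = 71.8992792394²
eq2: (x + 25.292)² + (y + 28.789)² = 63.0863227823²
eq3: (x − 20.380)² + (y + 23.639)² = 26.3222118493²
eq2−eq1, eq2−eq3 (x²,y² cancel):
  -31.318·x + 42.844·y = -926.856928
  91.344·x + 10.300·y = 2792.680222
det = -31.318·10.300 − 42.844·91.344 = -4236.117736
x = (-926.856928·10.300 − 42.844·2792.680222) / -4236.117736 = 30.498732
y = (-31.318·2792.680222 − -926.856928·91.344) / -4236.117736 = 0.660591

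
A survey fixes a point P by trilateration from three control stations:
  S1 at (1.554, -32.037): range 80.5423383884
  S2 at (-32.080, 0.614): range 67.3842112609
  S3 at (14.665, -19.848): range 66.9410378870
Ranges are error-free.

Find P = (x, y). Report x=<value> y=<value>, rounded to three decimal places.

x=16.739 y=47.061

eq1: (x − 1.554)² + (y + 32.037)² = 80.5423383884²
eq2: (x + 32.080)² + (y − 0.614)² = 67.3842112609²
eq3: (x − 14.665)² + (y + 19.848)² = 66.9410378870²
eq1−eq2, eq1−eq3 (x²,y² cancel):
  -67.268·x + 65.302·y = 1947.155457
  26.222·x + 24.378·y = 1586.186764
det = -67.268·24.378 − 65.302·26.222 = -3352.208348
x = (1947.155457·24.378 − 65.302·1586.186764) / -3352.208348 = 16.739238
y = (-67.268·1586.186764 − 1947.155457·26.222) / -3352.208348 = 47.060894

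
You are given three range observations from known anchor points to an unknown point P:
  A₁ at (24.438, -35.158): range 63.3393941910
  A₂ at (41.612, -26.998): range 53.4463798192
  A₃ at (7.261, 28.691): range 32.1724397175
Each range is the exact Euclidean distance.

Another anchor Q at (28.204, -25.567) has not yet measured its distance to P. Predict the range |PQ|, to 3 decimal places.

53.150

eq1: (x − 24.438)² + (y + 35.158)² = 63.3393941910²
eq2: (x − 41.612)² + (y + 26.998)² = 53.4463798192²
eq3: (x − 7.261)² + (y − 28.691)² = 32.1724397175²
eq2−eq1, eq2−eq3 (x²,y² cancel):
  -34.348·x − 16.320·y = -1782.513081
  -68.702·x + 111.378·y = 236.894692
det = -34.348·111.378 − -16.320·-68.702 = -4946.828184
x = (-1782.513081·111.378 − -16.320·236.894692) / -4946.828184 = 39.351805
y = (-34.348·236.894692 − -1782.513081·-68.702) / -4946.828184 = 26.400568
|P − Q| = √((39.351805 − 28.204)² + (26.400568 − -25.567)²) = 53.149804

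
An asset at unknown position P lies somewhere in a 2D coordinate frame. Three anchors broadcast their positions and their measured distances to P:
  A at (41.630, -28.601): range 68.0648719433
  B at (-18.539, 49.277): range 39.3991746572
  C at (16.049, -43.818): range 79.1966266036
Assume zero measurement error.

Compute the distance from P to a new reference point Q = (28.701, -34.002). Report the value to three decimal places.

70.122

eq1: (x − 41.630)² + (y + 28.601)² = 68.0648719433²
eq2: (x + 18.539)² + (y − 49.277)² = 39.3991746572²
eq3: (x − 16.049)² + (y + 43.818)² = 79.1966266036²
eq2−eq3, eq2−eq1 (x²,y² cancel):
  69.176·x − 186.190·y = -5314.140427
  120.338·x − 155.756·y = -3301.374978
det = 69.176·-155.756 − -186.190·120.338 = 11631.155164
x = (-5314.140427·-155.756 − -186.190·-3301.374978) / 11631.155164 = 18.315141
y = (69.176·-3301.374978 − -5314.140427·120.338) / 11631.155164 = 35.346198
|P − Q| = √((18.315141 − 28.701)² + (35.346198 − -34.002)²) = 70.121599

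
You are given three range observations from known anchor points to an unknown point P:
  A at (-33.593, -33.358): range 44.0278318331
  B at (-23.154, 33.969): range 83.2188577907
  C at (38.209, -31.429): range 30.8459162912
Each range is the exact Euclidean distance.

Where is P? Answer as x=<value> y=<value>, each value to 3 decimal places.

x=9.455 y=-42.595

eq1: (x + 33.593)² + (y + 33.358)² = 44.0278318331²
eq2: (x + 23.154)² + (y − 33.969)² = 83.2188577907²
eq3: (x − 38.209)² + (y + 31.429)² = 30.8459162912²
eq2−eq1, eq2−eq3 (x²,y² cancel):
  -20.878·x − 134.654·y = 5538.173452
  122.726·x − 130.796·y = 6731.616785
det = -20.878·-130.796 − -134.654·122.726 = 19256.305692
x = (5538.173452·-130.796 − -134.654·6731.616785) / 19256.305692 = 9.454991
y = (-20.878·6731.616785 − 5538.173452·122.726) / 19256.305692 = -42.594908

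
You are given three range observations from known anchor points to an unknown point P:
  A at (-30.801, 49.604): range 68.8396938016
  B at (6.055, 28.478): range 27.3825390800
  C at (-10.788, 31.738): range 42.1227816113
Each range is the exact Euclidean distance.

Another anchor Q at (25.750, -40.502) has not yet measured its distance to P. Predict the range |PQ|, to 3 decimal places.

48.064

eq1: (x + 30.801)² + (y − 49.604)² = 68.8396938016²
eq2: (x − 6.055)² + (y − 28.478)² = 27.3825390800²
eq3: (x + 10.788)² + (y − 31.738)² = 42.1227816113²
eq2−eq3, eq2−eq1 (x²,y² cancel):
  -33.686·x + 6.520·y = -748.503205
  -73.712·x + 42.252·y = -1427.501088
det = -33.686·42.252 − 6.520·-73.712 = -942.698632
x = (-748.503205·42.252 − 6.520·-1427.501088) / -942.698632 = 23.675064
y = (-33.686·-1427.501088 − -748.503205·-73.712) / -942.698632 = 7.517638
|P − Q| = √((23.675064 − 25.750)² + (7.517638 − -40.502)²) = 48.064446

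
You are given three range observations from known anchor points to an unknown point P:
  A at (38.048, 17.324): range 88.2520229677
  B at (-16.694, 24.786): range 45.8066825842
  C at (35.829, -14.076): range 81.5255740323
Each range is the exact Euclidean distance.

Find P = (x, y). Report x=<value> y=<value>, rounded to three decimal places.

eq1: (x − 38.048)² + (y − 17.324)² = 88.2520229677²
eq2: (x + 16.694)² + (y − 24.786)² = 45.8066825842²
eq3: (x − 35.829)² + (y + 14.076)² = 81.5255740323²
eq3−eq1, eq3−eq2 (x²,y² cancel):
  4.438·x + 62.800·y = -876.080074
  -105.046·x + 77.724·y = 3959.351467
det = 4.438·77.724 − 62.800·-105.046 = 6941.827912
x = (-876.080074·77.724 − 62.800·3959.351467) / 6941.827912 = -45.627711
y = (4.438·3959.351467 − -876.080074·-105.046) / 6941.827912 = -10.725865

x=-45.628 y=-10.726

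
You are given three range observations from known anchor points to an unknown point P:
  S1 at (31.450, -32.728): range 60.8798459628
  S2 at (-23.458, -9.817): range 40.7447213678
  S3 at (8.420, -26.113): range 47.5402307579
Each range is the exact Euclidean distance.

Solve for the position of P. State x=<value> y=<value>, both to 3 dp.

x=3.053 y=21.123

eq1: (x − 31.450)² + (y + 32.728)² = 60.8798459628²
eq2: (x + 23.458)² + (y + 9.817)² = 40.7447213678²
eq3: (x − 8.420)² + (y + 26.113)² = 47.5402307579²
eq1−eq2, eq1−eq3 (x²,y² cancel):
  -109.816·x + 45.822·y = 632.650094
  -46.060·x + 13.230·y = 138.842789
det = -109.816·13.230 − 45.822·-46.060 = 657.695640
x = (632.650094·13.230 − 45.822·138.842789) / 657.695640 = 3.052942
y = (-109.816·138.842789 − 632.650094·-46.060) / 657.695640 = 21.123302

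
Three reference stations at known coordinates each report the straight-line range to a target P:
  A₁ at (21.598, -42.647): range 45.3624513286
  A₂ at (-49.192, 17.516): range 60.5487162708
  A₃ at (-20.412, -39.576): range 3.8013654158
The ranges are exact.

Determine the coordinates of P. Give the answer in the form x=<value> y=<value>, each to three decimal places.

eq1: (x − 21.598)² + (y + 42.647)² = 45.3624513286²
eq2: (x + 49.192)² + (y − 17.516)² = 60.5487162708²
eq3: (x + 20.412)² + (y + 39.576)² = 3.8013654158²
eq3−eq1, eq3−eq2 (x²,y² cancel):
  84.020·x − 6.142·y = -1740.970919
  -57.560·x + 114.184·y = -2907.943063
det = 84.020·114.184 − -6.142·-57.560 = 9240.206160
x = (-1740.970919·114.184 − -6.142·-2907.943063) / 9240.206160 = -23.446621
y = (84.020·-2907.943063 − -1740.970919·-57.560) / 9240.206160 = -37.286577

x=-23.447 y=-37.287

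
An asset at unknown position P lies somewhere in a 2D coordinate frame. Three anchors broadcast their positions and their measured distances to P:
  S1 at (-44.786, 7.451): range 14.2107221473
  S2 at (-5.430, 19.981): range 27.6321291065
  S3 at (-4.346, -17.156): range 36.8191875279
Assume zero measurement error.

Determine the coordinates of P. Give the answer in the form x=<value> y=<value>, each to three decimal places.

eq1: (x + 44.786)² + (y − 7.451)² = 14.2107221473²
eq2: (x + 5.430)² + (y − 19.981)² = 27.6321291065²
eq3: (x + 4.346)² + (y + 17.156)² = 36.8191875279²
eq2−eq3, eq2−eq1 (x²,y² cancel):
  2.168·x − 74.274·y = -707.627220
  -78.712·x − 25.060·y = 2194.167871
det = 2.168·-25.060 − -74.274·-78.712 = -5900.585168
x = (-707.627220·-25.060 − -74.274·2194.167871) / -5900.585168 = -30.624550
y = (2.168·2194.167871 − -707.627220·-78.712) / -5900.585168 = 8.633347

x=-30.625 y=8.633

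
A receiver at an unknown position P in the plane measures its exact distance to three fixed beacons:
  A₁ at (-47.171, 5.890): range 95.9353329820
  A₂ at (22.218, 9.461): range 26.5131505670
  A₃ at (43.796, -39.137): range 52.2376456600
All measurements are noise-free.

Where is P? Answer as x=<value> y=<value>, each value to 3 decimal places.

x=48.509 y=12.888

eq1: (x + 47.171)² + (y − 5.890)² = 95.9353329820²
eq2: (x − 22.218)² + (y − 9.461)² = 26.5131505670²
eq3: (x − 43.796)² + (y + 39.137)² = 52.2376456600²
eq3−eq1, eq3−eq2 (x²,y² cancel):
  -181.934·x + 90.054·y = -7664.815534
  -43.156·x + 97.196·y = -840.819869
det = -181.934·97.196 − 90.054·-43.156 = -13796.886640
x = (-7664.815534·97.196 − 90.054·-840.819869) / -13796.886640 = 48.508786
y = (-181.934·-840.819869 − -7664.815534·-43.156) / -13796.886640 = 12.887622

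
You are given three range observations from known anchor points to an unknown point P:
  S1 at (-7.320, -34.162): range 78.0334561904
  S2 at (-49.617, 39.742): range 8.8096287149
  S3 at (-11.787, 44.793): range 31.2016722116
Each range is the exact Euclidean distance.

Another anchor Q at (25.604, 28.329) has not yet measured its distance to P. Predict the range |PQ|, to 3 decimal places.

eq1: (x + 7.320)² + (y + 34.162)² = 78.0334561904²
eq2: (x + 49.617)² + (y − 39.742)² = 8.8096287149²
eq3: (x + 11.787)² + (y − 44.793)² = 31.2016722116²
eq2−eq3, eq2−eq1 (x²,y² cancel):
  75.660·x + 10.102·y = -2791.861826
  84.594·x − 147.808·y = -8832.259336
det = 75.660·-147.808 − 10.102·84.594 = -12037.721868
x = (-2791.861826·-147.808 − 10.102·-8832.259336) / -12037.721868 = -41.692523
y = (75.660·-8832.259336 − -2791.861826·84.594) / -12037.721868 = 35.893335
|P − Q| = √((-41.692523 − 25.604)² + (35.893335 − 28.329)²) = 67.720316

67.720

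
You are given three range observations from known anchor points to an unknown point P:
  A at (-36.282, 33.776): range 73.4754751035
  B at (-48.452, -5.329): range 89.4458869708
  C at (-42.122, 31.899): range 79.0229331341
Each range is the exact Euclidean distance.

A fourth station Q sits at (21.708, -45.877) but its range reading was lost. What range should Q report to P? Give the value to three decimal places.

70.406

eq1: (x + 36.282)² + (y − 33.776)² = 73.4754751035²
eq2: (x + 48.452)² + (y + 5.329)² = 89.4458869708²
eq3: (x + 42.122)² + (y − 31.899)² = 79.0229331341²
eq1−eq2, eq1−eq3 (x²,y² cancel):
  -24.340·x − 78.210·y = -2683.128409
  -11.680·x − 3.754·y = -511.371134
det = -24.340·-3.754 − -78.210·-11.680 = -822.120440
x = (-2683.128409·-3.754 − -78.210·-511.371134) / -822.120440 = 36.395972
y = (-24.340·-511.371134 − -2683.128409·-11.680) / -822.120440 = 22.979804
|P − Q| = √((36.395972 − 21.708)² + (22.979804 − -45.877)²) = 70.405937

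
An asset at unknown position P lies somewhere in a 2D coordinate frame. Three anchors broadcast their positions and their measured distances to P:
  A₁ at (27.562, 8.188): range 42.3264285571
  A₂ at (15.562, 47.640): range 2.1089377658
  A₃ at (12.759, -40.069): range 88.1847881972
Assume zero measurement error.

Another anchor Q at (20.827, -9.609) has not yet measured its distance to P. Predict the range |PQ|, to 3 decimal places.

58.184

eq1: (x − 27.562)² + (y − 8.188)² = 42.3264285571²
eq2: (x − 15.562)² + (y − 47.640)² = 2.1089377658²
eq3: (x − 12.759)² + (y + 40.069)² = 88.1847881972²
eq3−eq2, eq3−eq1 (x²,y² cancel):
  5.606·x + 175.418·y = 8515.537853
  29.606·x + 96.514·y = 5043.420661
det = 5.606·96.514 − 175.418·29.606 = -4652.367824
x = (8515.537853·96.514 − 175.418·5043.420661) / -4652.367824 = 13.506702
y = (5.606·5043.420661 − 8515.537853·29.606) / -4652.367824 = 48.112618
|P − Q| = √((13.506702 − 20.827)² + (48.112618 − -9.609)²) = 58.183950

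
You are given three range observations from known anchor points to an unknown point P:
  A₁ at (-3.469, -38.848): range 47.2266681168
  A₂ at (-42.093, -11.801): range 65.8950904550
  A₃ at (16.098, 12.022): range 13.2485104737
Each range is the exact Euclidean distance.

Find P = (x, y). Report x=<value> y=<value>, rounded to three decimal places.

x=22.643 y=0.503

eq1: (x + 3.469)² + (y + 38.848)² = 47.2266681168²
eq2: (x + 42.093)² + (y + 11.801)² = 65.8950904550²
eq3: (x − 16.098)² + (y − 12.022)² = 13.2485104737²
eq2−eq3, eq2−eq1 (x²,y² cancel):
  116.382·x + 47.646·y = 2659.229754
  77.248·x − 54.094·y = 1721.921580
det = 116.382·-54.094 − 47.646·77.248 = -9976.126116
x = (2659.229754·-54.094 − 47.646·1721.921580) / -9976.126116 = 22.643163
y = (116.382·1721.921580 − 2659.229754·77.248) / -9976.126116 = 0.503151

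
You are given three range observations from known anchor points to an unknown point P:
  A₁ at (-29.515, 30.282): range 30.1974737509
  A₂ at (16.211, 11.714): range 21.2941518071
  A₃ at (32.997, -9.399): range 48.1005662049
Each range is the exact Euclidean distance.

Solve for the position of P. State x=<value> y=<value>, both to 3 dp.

eq1: (x + 29.515)² + (y − 30.282)² = 30.1974737509²
eq2: (x − 16.211)² + (y − 11.714)² = 21.2941518071²
eq3: (x − 32.997)² + (y + 9.399)² = 48.1005662049²
eq1−eq3, eq1−eq2 (x²,y² cancel):
  125.024·x − 79.362·y = -2012.768587
  91.452·x − 37.136·y = -929.673912
det = 125.024·-37.136 − -79.362·91.452 = 2614.922360
x = (-2012.768587·-37.136 − -79.362·-929.673912) / 2614.922360 = 0.369186
y = (125.024·-929.673912 − -2012.768587·91.452) / 2614.922360 = 25.943471

x=0.369 y=25.943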